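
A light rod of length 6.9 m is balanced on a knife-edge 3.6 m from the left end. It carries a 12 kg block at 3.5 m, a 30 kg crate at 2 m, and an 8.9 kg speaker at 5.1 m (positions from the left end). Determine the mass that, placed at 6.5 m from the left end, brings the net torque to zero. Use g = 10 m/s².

About the knife-edge (at 3.6 m from the left end):
Block: 12 × 10 = 120 N down at 3.5 m → arm 0.1 m, τ = 120 × 0.1 = 12 N·m counterclockwise.
Crate: 30 × 10 = 300 N down at 2 m → arm 1.6 m, τ = 300 × 1.6 = 480 N·m counterclockwise.
Speaker: 8.9 × 10 = 89 N down at 5.1 m → arm 1.5 m, τ = 89 × 1.5 = 133.5 N·m clockwise.
Net moment of known loads = 358.5 N·m counterclockwise.
An unknown mass m at 6.5 m has arm 2.9 m; its moment is m·g·2.9 clockwise.
For rotational equilibrium, m × 10 × 2.9 = 358.5, so m = 358.5 / (10 × 2.9) = 12.4 kg.

m ≈ 12.4 kg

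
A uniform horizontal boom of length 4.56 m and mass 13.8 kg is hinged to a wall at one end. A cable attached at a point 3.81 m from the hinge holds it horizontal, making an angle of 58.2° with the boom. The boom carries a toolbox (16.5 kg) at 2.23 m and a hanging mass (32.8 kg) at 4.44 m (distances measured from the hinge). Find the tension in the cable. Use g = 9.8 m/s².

T ≈ 647 N

Take moments about the hinge.
Beam weight: 13.8 × 9.8 = 135.2 N down at 2.28 m → arm 2.28 m, τ = 135.2 × 2.28 = 308.3 N·m clockwise.
Toolbox: 16.5 × 9.8 = 161.7 N down at 2.23 m → arm 2.23 m, τ = 161.7 × 2.23 = 360.6 N·m clockwise.
Hanging mass: 32.8 × 9.8 = 321.4 N down at 4.44 m → arm 4.44 m, τ = 321.4 × 4.44 = 1427 N·m clockwise.
Total clockwise load moment = 2096 N·m.
The cable tension T acts at 3.81 m; only its component perpendicular to the boom, T sinθ, produces torque. sin 58.2° = 0.8499.
For rotational equilibrium, T × 3.81 × 0.8499 = 2096, so T = 2096 / 3.238 = 647 N.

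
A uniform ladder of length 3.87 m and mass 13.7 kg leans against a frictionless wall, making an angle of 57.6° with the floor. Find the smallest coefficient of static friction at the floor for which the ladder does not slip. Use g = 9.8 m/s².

Take moments about the foot of the ladder.
Ladder weight 13.7×9.8 = 134.3 N acts at 1.935 m along the ladder; its horizontal arm is 1.935·cos57.6° = 1.037 m → τ = 139.3 N·m clockwise.
Wall normal N acts horizontally at the top; its moment arm is the height L sinθ = 3.87·sin57.6° = 3.268 m, counterclockwise.
Στ = 0 ⇒ N × 3.268 = 139.3 ⇒ N = 42.63 N.
ΣFx = 0 ⇒ f = N_wall = 42.63 N. ΣFy = 0 ⇒ N_floor = 134.3 N.
μ_min = f / N_floor = 42.63 / 134.3 = 0.317.

μ_min ≈ 0.317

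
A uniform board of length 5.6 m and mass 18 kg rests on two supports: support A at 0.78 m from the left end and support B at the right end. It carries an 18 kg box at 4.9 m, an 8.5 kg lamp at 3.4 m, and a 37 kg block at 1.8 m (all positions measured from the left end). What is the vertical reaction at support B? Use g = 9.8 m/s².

R_B ≈ 347 N

Sum moments about support A (its reaction then has zero moment arm).
Beam weight: 18 × 9.8 = 176.4 N down at 2.8 m → arm 2.02 m, τ = 176.4 × 2.02 = 356.3 N·m clockwise.
Box: 18 × 9.8 = 176.4 N down at 4.9 m → arm 4.12 m, τ = 176.4 × 4.12 = 726.8 N·m clockwise.
Lamp: 8.5 × 9.8 = 83.3 N down at 3.4 m → arm 2.62 m, τ = 83.3 × 2.62 = 218.2 N·m clockwise.
Block: 37 × 9.8 = 362.6 N down at 1.8 m → arm 1.02 m, τ = 362.6 × 1.02 = 369.9 N·m clockwise.
Net load moment about support A = 1671 N·m clockwise.
Reaction R at support B is upward at 5.6 m, arm 4.82 m → moment R × 4.82 counterclockwise.
Στ = 0 ⇒ R × 4.82 = 1671 ⇒ R = 347 N.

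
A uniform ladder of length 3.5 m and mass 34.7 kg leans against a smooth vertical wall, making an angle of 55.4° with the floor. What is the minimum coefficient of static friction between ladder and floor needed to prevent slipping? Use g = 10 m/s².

μ_min ≈ 0.345

About the foot of the ladder:
Ladder weight 34.7×10 = 347 N acts at 1.75 m along the ladder; its horizontal arm is 1.75·cos55.4° = 0.9937 m → τ = 344.8 N·m clockwise.
Wall normal N acts horizontally at the top; its moment arm is the height L sinθ = 3.5·sin55.4° = 2.881 m, counterclockwise.
Balancing moments: N × 2.881 = 344.8, giving N = 119.7 N.
ΣFx = 0 ⇒ f = N_wall = 119.7 N. ΣFy = 0 ⇒ N_floor = 347 N.
μ_min = f / N_floor = 119.7 / 347 = 0.345.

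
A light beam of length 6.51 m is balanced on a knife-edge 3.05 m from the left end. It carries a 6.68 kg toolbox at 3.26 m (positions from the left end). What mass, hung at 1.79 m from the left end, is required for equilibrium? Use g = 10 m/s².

m ≈ 1.11 kg

Choose the knife-edge (at 3.05 m from the left end) as the axis so the support reaction has zero arm there.
Toolbox: 6.68 × 10 = 66.8 N down at 3.26 m → arm 0.21 m, τ = 66.8 × 0.21 = 14.03 N·m clockwise.
Net moment of known loads = 14.03 N·m clockwise.
An unknown mass m at 1.79 m has arm 1.26 m; its moment is m·g·1.26 counterclockwise.
Balancing moments: m × 10 × 1.26 = 14.03, giving m = 14.03 / (10 × 1.26) = 1.11 kg.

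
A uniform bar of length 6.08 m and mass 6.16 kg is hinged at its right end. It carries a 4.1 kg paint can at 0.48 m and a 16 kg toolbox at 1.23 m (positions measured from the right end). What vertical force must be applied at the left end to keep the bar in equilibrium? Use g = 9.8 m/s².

F ≈ 65.1 N

About the right end:
Beam weight: 6.16 × 9.8 = 60.37 N down at 3.04 m → arm 3.04 m, τ = 60.37 × 3.04 = 183.5 N·m counterclockwise.
Paint can: 4.1 × 9.8 = 40.18 N down at 0.48 m → arm 0.48 m, τ = 40.18 × 0.48 = 19.29 N·m counterclockwise.
Toolbox: 16 × 9.8 = 156.8 N down at 1.23 m → arm 1.23 m, τ = 156.8 × 1.23 = 192.9 N·m counterclockwise.
Net moment of the loads = 395.7 N·m counterclockwise.
The upward force F acts at the left end, arm 6.08 m, giving F × 6.08 clockwise.
Balancing moments: F × 6.08 = 395.7, giving F = 395.7 / 6.08 = 65.1 N.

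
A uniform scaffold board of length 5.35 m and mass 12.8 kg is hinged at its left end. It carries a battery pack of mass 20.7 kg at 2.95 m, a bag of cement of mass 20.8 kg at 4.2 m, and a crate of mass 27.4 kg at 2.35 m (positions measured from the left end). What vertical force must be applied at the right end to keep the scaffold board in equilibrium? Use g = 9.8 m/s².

F ≈ 453 N

Sum moments about the left end (the unknown pivot reaction has zero arm there).
Beam weight: 12.8 × 9.8 = 125.4 N down at 2.675 m → arm 2.675 m, τ = 125.4 × 2.675 = 335.4 N·m clockwise.
Battery pack: 20.7 × 9.8 = 202.9 N down at 2.95 m → arm 2.95 m, τ = 202.9 × 2.95 = 598.6 N·m clockwise.
Bag of cement: 20.8 × 9.8 = 203.8 N down at 4.2 m → arm 4.2 m, τ = 203.8 × 4.2 = 856 N·m clockwise.
Crate: 27.4 × 9.8 = 268.5 N down at 2.35 m → arm 2.35 m, τ = 268.5 × 2.35 = 631 N·m clockwise.
Net moment of the loads = 2421 N·m clockwise.
The upward force F acts at the right end, arm 5.35 m, giving F × 5.35 counterclockwise.
Στ = 0 ⇒ F × 5.35 = 2421 ⇒ F = 2421 / 5.35 = 453 N.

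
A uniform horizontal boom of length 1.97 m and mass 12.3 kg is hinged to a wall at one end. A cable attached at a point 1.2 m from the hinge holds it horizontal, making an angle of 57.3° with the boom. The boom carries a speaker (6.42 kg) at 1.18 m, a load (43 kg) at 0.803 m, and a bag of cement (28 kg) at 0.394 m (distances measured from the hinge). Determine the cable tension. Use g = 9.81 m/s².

T ≈ 634 N

Taking torques about the hinge:
Beam weight: 12.3 × 9.81 = 120.7 N down at 0.985 m → arm 0.985 m, τ = 120.7 × 0.985 = 118.9 N·m clockwise.
Speaker: 6.42 × 9.81 = 62.98 N down at 1.18 m → arm 1.18 m, τ = 62.98 × 1.18 = 74.32 N·m clockwise.
Load: 43 × 9.81 = 421.8 N down at 0.803 m → arm 0.803 m, τ = 421.8 × 0.803 = 338.7 N·m clockwise.
Bag of cement: 28 × 9.81 = 274.7 N down at 0.394 m → arm 0.394 m, τ = 274.7 × 0.394 = 108.2 N·m clockwise.
Total clockwise load moment = 640.1 N·m.
The cable tension T acts at 1.2 m; only its component perpendicular to the boom, T sinθ, produces torque. sin 57.3° = 0.8415.
For rotational equilibrium, T × 1.2 × 0.8415 = 640.1, so T = 640.1 / 1.01 = 634 N.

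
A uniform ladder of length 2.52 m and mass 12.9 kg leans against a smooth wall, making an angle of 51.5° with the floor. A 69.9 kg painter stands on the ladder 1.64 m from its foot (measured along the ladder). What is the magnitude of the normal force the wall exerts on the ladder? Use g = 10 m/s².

Take moments about the foot of the ladder.
Ladder weight 12.9×10 = 129 N acts at 1.26 m along the ladder; its horizontal arm is 1.26·cos51.5° = 0.7844 m → τ = 101.2 N·m clockwise.
Painter: 69.9×10 = 699 N at 1.64 m → arm 1.021 m → τ = 713.7 N·m clockwise.
Wall normal N acts horizontally at the top; its moment arm is the height L sinθ = 2.52·sin51.5° = 1.972 m, counterclockwise.
Στ = 0 ⇒ N × 1.972 = 814.9 ⇒ N = 413 N.

N_wall ≈ 413 N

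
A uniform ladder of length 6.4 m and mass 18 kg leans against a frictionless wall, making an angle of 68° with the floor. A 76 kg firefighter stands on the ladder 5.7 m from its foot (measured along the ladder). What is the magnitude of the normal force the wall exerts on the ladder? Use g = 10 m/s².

N_wall ≈ 310 N

Sum moments about the foot of the ladder (the floor normal and friction both act there and drop out).
Ladder weight 18×10 = 180 N acts at 3.2 m along the ladder; its horizontal arm is 3.2·cos68° = 1.199 m → τ = 215.8 N·m clockwise.
Firefighter: 76×10 = 760 N at 5.7 m → arm 2.135 m → τ = 1623 N·m clockwise.
Wall normal N acts horizontally at the top; its moment arm is the height L sinθ = 6.4·sin68° = 5.934 m, counterclockwise.
For rotational equilibrium, N × 5.934 = 1839, so N = 310 N.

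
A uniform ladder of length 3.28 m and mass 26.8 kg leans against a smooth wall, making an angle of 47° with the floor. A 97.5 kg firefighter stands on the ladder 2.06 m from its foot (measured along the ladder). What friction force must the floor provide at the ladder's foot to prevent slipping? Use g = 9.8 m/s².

f ≈ 682 N

Taking torques about the foot of the ladder:
Ladder weight 26.8×9.8 = 262.6 N acts at 1.64 m along the ladder; its horizontal arm is 1.64·cos47° = 1.118 m → τ = 293.6 N·m clockwise.
Firefighter: 97.5×9.8 = 955.5 N at 2.06 m → arm 1.405 m → τ = 1342 N·m clockwise.
Wall normal N acts horizontally at the top; its moment arm is the height L sinθ = 3.28·sin47° = 2.399 m, counterclockwise.
Balancing moments: N × 2.399 = 1636, giving N = 682 N.
ΣFx = 0: friction at the foot balances the wall's push, so f = N_wall = 682 N.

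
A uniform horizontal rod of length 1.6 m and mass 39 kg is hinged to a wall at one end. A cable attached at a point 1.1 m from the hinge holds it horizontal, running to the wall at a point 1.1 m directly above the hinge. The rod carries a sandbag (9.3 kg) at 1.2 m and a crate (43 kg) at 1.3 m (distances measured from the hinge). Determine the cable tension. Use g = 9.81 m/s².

Taking torques about the hinge:
Beam weight: 39 × 9.81 = 382.6 N down at 0.8 m → arm 0.8 m, τ = 382.6 × 0.8 = 306.1 N·m clockwise.
Sandbag: 9.3 × 9.81 = 91.23 N down at 1.2 m → arm 1.2 m, τ = 91.23 × 1.2 = 109.5 N·m clockwise.
Crate: 43 × 9.81 = 421.8 N down at 1.3 m → arm 1.3 m, τ = 421.8 × 1.3 = 548.3 N·m clockwise.
Total clockwise load moment = 963.9 N·m.
The cable tension T acts at 1.1 m; only its component perpendicular to the rod, T sinθ, produces torque. sinθ = h/√(h²+d²) = 1.1/√(1.1²+1.1²) = 0.7071.
For rotational equilibrium, T × 1.1 × 0.7071 = 963.9, so T = 963.9 / 0.7778 = 1240 N.

T ≈ 1240 N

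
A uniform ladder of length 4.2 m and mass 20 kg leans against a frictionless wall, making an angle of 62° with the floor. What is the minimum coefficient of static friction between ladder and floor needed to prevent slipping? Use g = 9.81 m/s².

μ_min ≈ 0.266

About the foot of the ladder:
Ladder weight 20×9.81 = 196.2 N acts at 2.1 m along the ladder; its horizontal arm is 2.1·cos62° = 0.9859 m → τ = 193.4 N·m clockwise.
Wall normal N acts horizontally at the top; its moment arm is the height L sinθ = 4.2·sin62° = 3.708 m, counterclockwise.
Balancing moments: N × 3.708 = 193.4, giving N = 52.16 N.
ΣFx = 0 ⇒ f = N_wall = 52.16 N. ΣFy = 0 ⇒ N_floor = 196.2 N.
μ_min = f / N_floor = 52.16 / 196.2 = 0.266.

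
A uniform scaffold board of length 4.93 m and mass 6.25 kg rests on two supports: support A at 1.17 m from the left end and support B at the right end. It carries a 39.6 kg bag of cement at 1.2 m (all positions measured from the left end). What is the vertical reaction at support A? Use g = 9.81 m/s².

Sum moments about support B (its reaction then has zero moment arm).
Beam weight: 6.25 × 9.81 = 61.31 N down at 2.465 m → arm 2.465 m, τ = 61.31 × 2.465 = 151.1 N·m counterclockwise.
Bag of cement: 39.6 × 9.81 = 388.5 N down at 1.2 m → arm 3.73 m, τ = 388.5 × 3.73 = 1449 N·m counterclockwise.
Net load moment about support B = 1600 N·m counterclockwise.
Reaction R at support A is upward at 1.17 m, arm 3.76 m → moment R × 3.76 clockwise.
Balancing moments: R × 3.76 = 1600, giving R = 426 N.

R_A ≈ 426 N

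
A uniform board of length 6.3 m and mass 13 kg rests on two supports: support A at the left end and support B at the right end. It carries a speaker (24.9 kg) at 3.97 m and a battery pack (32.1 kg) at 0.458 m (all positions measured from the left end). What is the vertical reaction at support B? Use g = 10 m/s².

R_B ≈ 245 N

Taking torques about support A:
Beam weight: 13 × 10 = 130 N down at 3.15 m → arm 3.15 m, τ = 130 × 3.15 = 409.5 N·m clockwise.
Speaker: 24.9 × 10 = 249 N down at 3.97 m → arm 3.97 m, τ = 249 × 3.97 = 988.5 N·m clockwise.
Battery pack: 32.1 × 10 = 321 N down at 0.458 m → arm 0.458 m, τ = 321 × 0.458 = 147 N·m clockwise.
Net load moment about support A = 1545 N·m clockwise.
Reaction R at support B is upward at 6.3 m, arm 6.3 m → moment R × 6.3 counterclockwise.
Balancing moments: R × 6.3 = 1545, giving R = 245 N.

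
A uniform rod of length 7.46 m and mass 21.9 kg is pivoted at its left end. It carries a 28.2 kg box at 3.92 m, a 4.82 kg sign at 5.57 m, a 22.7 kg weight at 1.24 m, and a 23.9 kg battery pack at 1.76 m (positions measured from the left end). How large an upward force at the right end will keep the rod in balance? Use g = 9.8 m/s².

About the left end:
Beam weight: 21.9 × 9.8 = 214.6 N down at 3.73 m → arm 3.73 m, τ = 214.6 × 3.73 = 800.5 N·m clockwise.
Box: 28.2 × 9.8 = 276.4 N down at 3.92 m → arm 3.92 m, τ = 276.4 × 3.92 = 1083 N·m clockwise.
Sign: 4.82 × 9.8 = 47.24 N down at 5.57 m → arm 5.57 m, τ = 47.24 × 5.57 = 263.1 N·m clockwise.
Weight: 22.7 × 9.8 = 222.5 N down at 1.24 m → arm 1.24 m, τ = 222.5 × 1.24 = 275.9 N·m clockwise.
Battery pack: 23.9 × 9.8 = 234.2 N down at 1.76 m → arm 1.76 m, τ = 234.2 × 1.76 = 412.2 N·m clockwise.
Net moment of the loads = 2835 N·m clockwise.
The upward force F acts at the right end, arm 7.46 m, giving F × 7.46 counterclockwise.
Στ = 0 ⇒ F × 7.46 = 2835 ⇒ F = 2835 / 7.46 = 380 N.

F ≈ 380 N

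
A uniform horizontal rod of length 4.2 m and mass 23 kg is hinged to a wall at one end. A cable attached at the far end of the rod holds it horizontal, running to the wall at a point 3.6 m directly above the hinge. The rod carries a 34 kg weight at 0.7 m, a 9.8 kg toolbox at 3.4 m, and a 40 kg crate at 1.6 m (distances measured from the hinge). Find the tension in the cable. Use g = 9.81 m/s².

T ≈ 608 N

About the hinge:
Beam weight: 23 × 9.81 = 225.6 N down at 2.1 m → arm 2.1 m, τ = 225.6 × 2.1 = 473.8 N·m clockwise.
Weight: 34 × 9.81 = 333.5 N down at 0.7 m → arm 0.7 m, τ = 333.5 × 0.7 = 233.4 N·m clockwise.
Toolbox: 9.8 × 9.81 = 96.14 N down at 3.4 m → arm 3.4 m, τ = 96.14 × 3.4 = 326.9 N·m clockwise.
Crate: 40 × 9.81 = 392.4 N down at 1.6 m → arm 1.6 m, τ = 392.4 × 1.6 = 627.8 N·m clockwise.
Total clockwise load moment = 1662 N·m.
The cable tension T acts at 4.2 m; only its component perpendicular to the rod, T sinθ, produces torque. sinθ = h/√(h²+d²) = 3.6/√(3.6²+4.2²) = 0.6508.
For rotational equilibrium, T × 4.2 × 0.6508 = 1662, so T = 1662 / 2.733 = 608 N.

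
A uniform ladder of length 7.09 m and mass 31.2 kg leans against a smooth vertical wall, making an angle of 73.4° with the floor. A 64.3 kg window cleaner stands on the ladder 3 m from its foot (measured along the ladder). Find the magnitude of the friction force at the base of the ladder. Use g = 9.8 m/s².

f ≈ 125 N

Taking torques about the foot of the ladder:
Ladder weight 31.2×9.8 = 305.8 N acts at 3.545 m along the ladder; its horizontal arm is 3.545·cos73.4° = 1.013 m → τ = 309.8 N·m clockwise.
Window cleaner: 64.3×9.8 = 630.1 N at 3 m → arm 0.8571 m → τ = 540.1 N·m clockwise.
Wall normal N acts horizontally at the top; its moment arm is the height L sinθ = 7.09·sin73.4° = 6.795 m, counterclockwise.
Setting net torque to zero: N × 6.795 = 849.9 → N = 125 N.
ΣFx = 0: friction at the foot balances the wall's push, so f = N_wall = 125 N.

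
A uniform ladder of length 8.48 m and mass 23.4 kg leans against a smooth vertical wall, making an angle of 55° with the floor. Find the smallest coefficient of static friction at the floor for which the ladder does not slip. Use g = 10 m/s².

μ_min ≈ 0.35

Choose the foot of the ladder as the axis so the floor normal and friction both act there and drop out.
Ladder weight 23.4×10 = 234 N acts at 4.24 m along the ladder; its horizontal arm is 4.24·cos55° = 2.432 m → τ = 569.1 N·m clockwise.
Wall normal N acts horizontally at the top; its moment arm is the height L sinθ = 8.48·sin55° = 6.946 m, counterclockwise.
Setting net torque to zero: N × 6.946 = 569.1 → N = 81.93 N.
ΣFx = 0 ⇒ f = N_wall = 81.93 N. ΣFy = 0 ⇒ N_floor = 234 N.
μ_min = f / N_floor = 81.93 / 234 = 0.35.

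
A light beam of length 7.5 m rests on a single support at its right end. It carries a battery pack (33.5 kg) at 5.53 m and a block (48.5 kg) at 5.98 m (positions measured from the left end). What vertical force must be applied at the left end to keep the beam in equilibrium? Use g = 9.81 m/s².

F ≈ 183 N

Choose the right end as the axis so the unknown pivot reaction has zero arm there.
Battery pack: 33.5 × 9.81 = 328.6 N down at 5.53 m → arm 1.97 m, τ = 328.6 × 1.97 = 647.3 N·m counterclockwise.
Block: 48.5 × 9.81 = 475.8 N down at 5.98 m → arm 1.52 m, τ = 475.8 × 1.52 = 723.2 N·m counterclockwise.
Net moment of the loads = 1370 N·m counterclockwise.
The upward force F acts at the left end, arm 7.5 m, giving F × 7.5 clockwise.
Στ = 0 ⇒ F × 7.5 = 1370 ⇒ F = 1370 / 7.5 = 183 N.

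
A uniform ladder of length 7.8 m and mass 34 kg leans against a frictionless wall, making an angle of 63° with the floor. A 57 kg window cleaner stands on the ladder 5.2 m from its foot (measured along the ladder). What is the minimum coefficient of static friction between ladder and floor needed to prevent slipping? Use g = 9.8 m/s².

μ_min ≈ 0.308

Take moments about the foot of the ladder.
Ladder weight 34×9.8 = 333.2 N acts at 3.9 m along the ladder; its horizontal arm is 3.9·cos63° = 1.771 m → τ = 590.1 N·m clockwise.
Window cleaner: 57×9.8 = 558.6 N at 5.2 m → arm 2.361 m → τ = 1319 N·m clockwise.
Wall normal N acts horizontally at the top; its moment arm is the height L sinθ = 7.8·sin63° = 6.95 m, counterclockwise.
For rotational equilibrium, N × 6.95 = 1909, so N = 274.7 N.
ΣFx = 0 ⇒ f = N_wall = 274.7 N. ΣFy = 0 ⇒ N_floor = 891.8 N.
μ_min = f / N_floor = 274.7 / 891.8 = 0.308.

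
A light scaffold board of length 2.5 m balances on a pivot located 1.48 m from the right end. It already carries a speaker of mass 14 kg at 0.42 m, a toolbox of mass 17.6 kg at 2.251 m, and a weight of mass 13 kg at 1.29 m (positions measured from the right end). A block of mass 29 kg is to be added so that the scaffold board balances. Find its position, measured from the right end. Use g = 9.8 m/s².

Taking torques about the pivot (at 1.48 m from the right end):
Speaker: 14 × 9.8 = 137.2 N down at 0.42 m → arm 1.06 m, τ = 137.2 × 1.06 = 145.4 N·m clockwise.
Toolbox: 17.6 × 9.8 = 172.5 N down at 2.251 m → arm 0.771 m, τ = 172.5 × 0.771 = 133 N·m counterclockwise.
Weight: 13 × 9.8 = 127.4 N down at 1.29 m → arm 0.19 m, τ = 127.4 × 0.19 = 24.21 N·m clockwise.
Net moment of existing loads = 36.61 N·m clockwise.
The block weighs 29 × 9.8 = 284.2 N and must supply an equal counterclockwise moment, so its lever arm about the pivot is 36.61 / 284.2 = 0.129 m.
That puts it at 1.48 + 0.129 = 1.61 m from the right end.

x ≈ 1.61 m from the right end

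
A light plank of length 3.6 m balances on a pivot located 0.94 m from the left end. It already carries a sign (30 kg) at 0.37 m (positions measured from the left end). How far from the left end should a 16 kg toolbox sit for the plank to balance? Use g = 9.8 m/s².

Sum moments about the pivot (at 0.94 m from the left end) (the support reaction has zero arm there).
Sign: 30 × 9.8 = 294 N down at 0.37 m → arm 0.57 m, τ = 294 × 0.57 = 167.6 N·m counterclockwise.
Net moment of existing loads = 167.6 N·m counterclockwise.
The toolbox weighs 16 × 9.8 = 156.8 N and must supply an equal clockwise moment, so its lever arm about the pivot is 167.6 / 156.8 = 1.07 m.
That puts it at 0.94 + 1.07 = 2.01 m from the left end.

x ≈ 2.01 m from the left end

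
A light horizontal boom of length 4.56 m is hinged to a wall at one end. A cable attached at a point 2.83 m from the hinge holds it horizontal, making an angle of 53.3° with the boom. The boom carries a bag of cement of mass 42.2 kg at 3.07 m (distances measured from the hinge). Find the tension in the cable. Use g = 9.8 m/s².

T ≈ 560 N

Choose the hinge as the axis so the unknown hinge reaction has zero arm there.
Bag of cement: 42.2 × 9.8 = 413.6 N down at 3.07 m → arm 3.07 m, τ = 413.6 × 3.07 = 1270 N·m clockwise.
Total clockwise load moment = 1270 N·m.
The cable tension T acts at 2.83 m; only its component perpendicular to the boom, T sinθ, produces torque. sin 53.3° = 0.8018.
Setting net torque to zero: T × 2.83 × 0.8018 = 1270 → T = 1270 / 2.269 = 560 N.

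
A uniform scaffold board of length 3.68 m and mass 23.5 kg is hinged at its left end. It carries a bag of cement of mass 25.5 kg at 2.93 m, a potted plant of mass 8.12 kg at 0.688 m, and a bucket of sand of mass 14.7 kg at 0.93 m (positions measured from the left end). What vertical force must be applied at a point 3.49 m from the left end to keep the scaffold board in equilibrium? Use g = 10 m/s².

F ≈ 393 N

About the left end:
Beam weight: 23.5 × 10 = 235 N down at 1.84 m → arm 1.84 m, τ = 235 × 1.84 = 432.4 N·m clockwise.
Bag of cement: 25.5 × 10 = 255 N down at 2.93 m → arm 2.93 m, τ = 255 × 2.93 = 747.2 N·m clockwise.
Potted plant: 8.12 × 10 = 81.2 N down at 0.688 m → arm 0.688 m, τ = 81.2 × 0.688 = 55.87 N·m clockwise.
Bucket of sand: 14.7 × 10 = 147 N down at 0.93 m → arm 0.93 m, τ = 147 × 0.93 = 136.7 N·m clockwise.
Net moment of the loads = 1372 N·m clockwise.
The upward force F acts at a point 3.49 m from the left end, arm 3.49 m, giving F × 3.49 counterclockwise.
Balancing moments: F × 3.49 = 1372, giving F = 1372 / 3.49 = 393 N.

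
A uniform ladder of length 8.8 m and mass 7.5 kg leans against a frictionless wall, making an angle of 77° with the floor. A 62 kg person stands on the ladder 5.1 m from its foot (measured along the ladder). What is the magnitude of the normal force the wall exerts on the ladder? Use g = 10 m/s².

N_wall ≈ 91.6 N

Taking torques about the foot of the ladder:
Ladder weight 7.5×10 = 75 N acts at 4.4 m along the ladder; its horizontal arm is 4.4·cos77° = 0.9898 m → τ = 74.23 N·m clockwise.
Person: 62×10 = 620 N at 5.1 m → arm 1.147 m → τ = 711.1 N·m clockwise.
Wall normal N acts horizontally at the top; its moment arm is the height L sinθ = 8.8·sin77° = 8.574 m, counterclockwise.
For rotational equilibrium, N × 8.574 = 785.3, so N = 91.6 N.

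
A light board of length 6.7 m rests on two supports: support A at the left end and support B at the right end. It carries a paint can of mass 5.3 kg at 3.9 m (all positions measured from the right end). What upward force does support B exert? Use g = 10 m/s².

R_B ≈ 22.1 N

About support A:
Paint can: 5.3 × 10 = 53 N down at 3.9 m → arm 2.8 m, τ = 53 × 2.8 = 148.4 N·m clockwise.
Net load moment about support A = 148.4 N·m clockwise.
Reaction R at support B is upward at 0 m, arm 6.7 m → moment R × 6.7 counterclockwise.
Setting net torque to zero: R × 6.7 = 148.4 → R = 22.1 N.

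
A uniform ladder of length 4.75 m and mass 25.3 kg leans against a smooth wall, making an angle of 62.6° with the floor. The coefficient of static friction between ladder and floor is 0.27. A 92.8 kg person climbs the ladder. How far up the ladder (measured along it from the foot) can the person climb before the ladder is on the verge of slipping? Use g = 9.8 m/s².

d ≈ 2.5 m

About the foot of the ladder:
Ladder weight 25.3×9.8 = 247.9 N acts at 2.375 m along the ladder; its horizontal arm is 2.375·cos62.6° = 1.093 m → τ = 271 N·m clockwise.
Person weight 92.8×9.8 = 909.4 N at distance d → arm d·cos62.6° → τ = 909.4·d·0.4602 clockwise.
Wall normal N at the top has arm L sinθ = 4.217 m counterclockwise, so Στ = 0 gives N·4.217 = 271 + 418.5·d.
ΣFy = 0 ⇒ N_floor = 1157 N, so the maximum friction is μ_s·N_floor = 0.27×1157 = 312.4 N. ΣFx = 0 ⇒ N_wall = f, so at the slipping point N = 312.4 N.
Substituting: 312.4×4.217 = 271 + 418.5·d ⇒ d = (1317 − 271) / 418.5 = 2.5 m.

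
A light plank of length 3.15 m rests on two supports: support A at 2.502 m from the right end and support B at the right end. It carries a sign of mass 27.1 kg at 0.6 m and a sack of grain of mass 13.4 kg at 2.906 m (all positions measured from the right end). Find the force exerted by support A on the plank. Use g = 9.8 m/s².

Take moments about support B.
Sign: 27.1 × 9.8 = 265.6 N down at 0.6 m → arm 0.6 m, τ = 265.6 × 0.6 = 159.4 N·m counterclockwise.
Sack of grain: 13.4 × 9.8 = 131.3 N down at 2.906 m → arm 2.906 m, τ = 131.3 × 2.906 = 381.6 N·m counterclockwise.
Net load moment about support B = 541 N·m counterclockwise.
Reaction R at support A is upward at 2.502 m, arm 2.502 m → moment R × 2.502 clockwise.
Balancing moments: R × 2.502 = 541, giving R = 216 N.

R_A ≈ 216 N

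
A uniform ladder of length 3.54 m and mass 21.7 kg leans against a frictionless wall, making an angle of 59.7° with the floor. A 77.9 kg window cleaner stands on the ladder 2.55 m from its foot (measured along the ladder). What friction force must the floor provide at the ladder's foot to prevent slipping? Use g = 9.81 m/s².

Sum moments about the foot of the ladder (the floor normal and friction both act there and drop out).
Ladder weight 21.7×9.81 = 212.9 N acts at 1.77 m along the ladder; its horizontal arm is 1.77·cos59.7° = 0.893 m → τ = 190.1 N·m clockwise.
Window cleaner: 77.9×9.81 = 764.2 N at 2.55 m → arm 1.287 m → τ = 983.5 N·m clockwise.
Wall normal N acts horizontally at the top; its moment arm is the height L sinθ = 3.54·sin59.7° = 3.056 m, counterclockwise.
For rotational equilibrium, N × 3.056 = 1174, so N = 384 N.
ΣFx = 0: friction at the foot balances the wall's push, so f = N_wall = 384 N.

f ≈ 384 N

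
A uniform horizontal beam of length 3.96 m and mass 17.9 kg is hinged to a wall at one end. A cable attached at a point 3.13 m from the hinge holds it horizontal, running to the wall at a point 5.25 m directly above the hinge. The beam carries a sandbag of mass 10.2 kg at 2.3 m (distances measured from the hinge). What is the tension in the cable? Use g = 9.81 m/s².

About the hinge:
Beam weight: 17.9 × 9.81 = 175.6 N down at 1.98 m → arm 1.98 m, τ = 175.6 × 1.98 = 347.7 N·m clockwise.
Sandbag: 10.2 × 9.81 = 100.1 N down at 2.3 m → arm 2.3 m, τ = 100.1 × 2.3 = 230.2 N·m clockwise.
Total clockwise load moment = 577.9 N·m.
The cable tension T acts at 3.13 m; only its component perpendicular to the beam, T sinθ, produces torque. sinθ = h/√(h²+d²) = 5.25/√(5.25²+3.13²) = 0.8589.
For rotational equilibrium, T × 3.13 × 0.8589 = 577.9, so T = 577.9 / 2.688 = 215 N.

T ≈ 215 N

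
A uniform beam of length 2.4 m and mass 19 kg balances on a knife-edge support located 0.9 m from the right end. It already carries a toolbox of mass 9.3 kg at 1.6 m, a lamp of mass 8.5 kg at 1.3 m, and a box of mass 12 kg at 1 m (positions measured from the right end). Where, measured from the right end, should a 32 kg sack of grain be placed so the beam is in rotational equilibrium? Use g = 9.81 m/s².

x ≈ 0.375 m from the right end

Sum moments about the knife-edge support (at 0.9 m from the right end) (the support reaction has zero arm there).
Beam weight: 19 × 9.81 = 186.4 N down at 1.2 m → arm 0.3 m, τ = 186.4 × 0.3 = 55.92 N·m counterclockwise.
Toolbox: 9.3 × 9.81 = 91.23 N down at 1.6 m → arm 0.7 m, τ = 91.23 × 0.7 = 63.86 N·m counterclockwise.
Lamp: 8.5 × 9.81 = 83.39 N down at 1.3 m → arm 0.4 m, τ = 83.39 × 0.4 = 33.36 N·m counterclockwise.
Box: 12 × 9.81 = 117.7 N down at 1 m → arm 0.1 m, τ = 117.7 × 0.1 = 11.77 N·m counterclockwise.
Net moment of existing loads = 164.9 N·m counterclockwise.
The sack of grain weighs 32 × 9.81 = 313.9 N and must supply an equal clockwise moment, so its lever arm about the knife-edge support is 164.9 / 313.9 = 0.525 m.
That puts it at 0.9 − 0.525 = 0.375 m from the right end.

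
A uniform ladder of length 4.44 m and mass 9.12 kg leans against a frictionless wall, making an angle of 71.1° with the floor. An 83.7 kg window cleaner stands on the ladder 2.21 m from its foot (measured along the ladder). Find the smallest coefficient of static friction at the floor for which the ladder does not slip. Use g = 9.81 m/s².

μ_min ≈ 0.17

Choose the foot of the ladder as the axis so the floor normal and friction both act there and drop out.
Ladder weight 9.12×9.81 = 89.47 N acts at 2.22 m along the ladder; its horizontal arm is 2.22·cos71.1° = 0.7191 m → τ = 64.34 N·m clockwise.
Window cleaner: 83.7×9.81 = 821.1 N at 2.21 m → arm 0.7159 m → τ = 587.8 N·m clockwise.
Wall normal N acts horizontally at the top; its moment arm is the height L sinθ = 4.44·sin71.1° = 4.201 m, counterclockwise.
Στ = 0 ⇒ N × 4.201 = 652.1 ⇒ N = 155.2 N.
ΣFx = 0 ⇒ f = N_wall = 155.2 N. ΣFy = 0 ⇒ N_floor = 910.6 N.
μ_min = f / N_floor = 155.2 / 910.6 = 0.17.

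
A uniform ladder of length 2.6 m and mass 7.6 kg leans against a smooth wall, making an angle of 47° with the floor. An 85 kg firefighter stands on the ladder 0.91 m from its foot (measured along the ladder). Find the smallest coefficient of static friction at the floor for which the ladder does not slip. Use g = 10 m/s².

μ_min ≈ 0.338

Take moments about the foot of the ladder.
Ladder weight 7.6×10 = 76 N acts at 1.3 m along the ladder; its horizontal arm is 1.3·cos47° = 0.8866 m → τ = 67.38 N·m clockwise.
Firefighter: 85×10 = 850 N at 0.91 m → arm 0.6206 m → τ = 527.5 N·m clockwise.
Wall normal N acts horizontally at the top; its moment arm is the height L sinθ = 2.6·sin47° = 1.902 m, counterclockwise.
Setting net torque to zero: N × 1.902 = 594.9 → N = 312.8 N.
ΣFx = 0 ⇒ f = N_wall = 312.8 N. ΣFy = 0 ⇒ N_floor = 926 N.
μ_min = f / N_floor = 312.8 / 926 = 0.338.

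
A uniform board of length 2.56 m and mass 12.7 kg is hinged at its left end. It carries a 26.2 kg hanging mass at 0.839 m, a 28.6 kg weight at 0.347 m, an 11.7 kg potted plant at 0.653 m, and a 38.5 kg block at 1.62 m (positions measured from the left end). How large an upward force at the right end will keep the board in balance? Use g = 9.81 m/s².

Sum moments about the left end (the unknown pivot reaction has zero arm there).
Beam weight: 12.7 × 9.81 = 124.6 N down at 1.28 m → arm 1.28 m, τ = 124.6 × 1.28 = 159.5 N·m clockwise.
Hanging mass: 26.2 × 9.81 = 257 N down at 0.839 m → arm 0.839 m, τ = 257 × 0.839 = 215.6 N·m clockwise.
Weight: 28.6 × 9.81 = 280.6 N down at 0.347 m → arm 0.347 m, τ = 280.6 × 0.347 = 97.37 N·m clockwise.
Potted plant: 11.7 × 9.81 = 114.8 N down at 0.653 m → arm 0.653 m, τ = 114.8 × 0.653 = 74.96 N·m clockwise.
Block: 38.5 × 9.81 = 377.7 N down at 1.62 m → arm 1.62 m, τ = 377.7 × 1.62 = 611.9 N·m clockwise.
Net moment of the loads = 1159 N·m clockwise.
The upward force F acts at the right end, arm 2.56 m, giving F × 2.56 counterclockwise.
Setting net torque to zero: F × 2.56 = 1159 → F = 1159 / 2.56 = 453 N.

F ≈ 453 N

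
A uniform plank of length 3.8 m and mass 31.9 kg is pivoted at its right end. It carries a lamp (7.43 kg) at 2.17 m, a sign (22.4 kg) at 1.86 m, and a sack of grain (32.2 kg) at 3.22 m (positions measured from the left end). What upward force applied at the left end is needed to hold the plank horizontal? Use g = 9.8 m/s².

Choose the right end as the axis so the unknown pivot reaction has zero arm there.
Beam weight: 31.9 × 9.8 = 312.6 N down at 1.9 m → arm 1.9 m, τ = 312.6 × 1.9 = 593.9 N·m counterclockwise.
Lamp: 7.43 × 9.8 = 72.81 N down at 2.17 m → arm 1.63 m, τ = 72.81 × 1.63 = 118.7 N·m counterclockwise.
Sign: 22.4 × 9.8 = 219.5 N down at 1.86 m → arm 1.94 m, τ = 219.5 × 1.94 = 425.8 N·m counterclockwise.
Sack of grain: 32.2 × 9.8 = 315.6 N down at 3.22 m → arm 0.58 m, τ = 315.6 × 0.58 = 183 N·m counterclockwise.
Net moment of the loads = 1321 N·m counterclockwise.
The upward force F acts at the left end, arm 3.8 m, giving F × 3.8 clockwise.
Στ = 0 ⇒ F × 3.8 = 1321 ⇒ F = 1321 / 3.8 = 348 N.

F ≈ 348 N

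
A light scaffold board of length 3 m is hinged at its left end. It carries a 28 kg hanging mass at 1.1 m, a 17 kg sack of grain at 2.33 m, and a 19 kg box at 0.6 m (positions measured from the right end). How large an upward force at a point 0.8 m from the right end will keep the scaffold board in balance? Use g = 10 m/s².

Taking torques about the left end:
Hanging mass: 28 × 10 = 280 N down at 1.1 m → arm 1.9 m, τ = 280 × 1.9 = 532 N·m clockwise.
Sack of grain: 17 × 10 = 170 N down at 2.33 m → arm 0.67 m, τ = 170 × 0.67 = 113.9 N·m clockwise.
Box: 19 × 10 = 190 N down at 0.6 m → arm 2.4 m, τ = 190 × 2.4 = 456 N·m clockwise.
Net moment of the loads = 1102 N·m clockwise.
The upward force F acts at a point 0.8 m from the right end, arm 2.2 m, giving F × 2.2 counterclockwise.
For rotational equilibrium, F × 2.2 = 1102, so F = 1102 / 2.2 = 501 N.

F ≈ 501 N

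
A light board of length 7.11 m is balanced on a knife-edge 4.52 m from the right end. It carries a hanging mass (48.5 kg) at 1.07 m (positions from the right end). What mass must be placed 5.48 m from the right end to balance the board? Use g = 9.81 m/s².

Taking torques about the knife-edge (at 4.52 m from the right end):
Hanging mass: 48.5 × 9.81 = 475.8 N down at 1.07 m → arm 3.45 m, τ = 475.8 × 3.45 = 1642 N·m clockwise.
Net moment of known loads = 1642 N·m clockwise.
An unknown mass m at 5.48 m has arm 0.96 m; its moment is m·g·0.96 counterclockwise.
Setting net torque to zero: m × 9.81 × 0.96 = 1642 → m = 1642 / (9.81 × 0.96) = 174 kg.

m ≈ 174 kg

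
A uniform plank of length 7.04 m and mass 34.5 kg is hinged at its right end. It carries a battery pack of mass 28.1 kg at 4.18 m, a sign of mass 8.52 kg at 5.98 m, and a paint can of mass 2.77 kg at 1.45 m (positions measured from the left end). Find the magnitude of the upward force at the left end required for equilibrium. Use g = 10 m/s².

Taking torques about the right end:
Beam weight: 34.5 × 10 = 345 N down at 3.52 m → arm 3.52 m, τ = 345 × 3.52 = 1214 N·m counterclockwise.
Battery pack: 28.1 × 10 = 281 N down at 4.18 m → arm 2.86 m, τ = 281 × 2.86 = 803.7 N·m counterclockwise.
Sign: 8.52 × 10 = 85.2 N down at 5.98 m → arm 1.06 m, τ = 85.2 × 1.06 = 90.31 N·m counterclockwise.
Paint can: 2.77 × 10 = 27.7 N down at 1.45 m → arm 5.59 m, τ = 27.7 × 5.59 = 154.8 N·m counterclockwise.
Net moment of the loads = 2263 N·m counterclockwise.
The upward force F acts at the left end, arm 7.04 m, giving F × 7.04 clockwise.
Setting net torque to zero: F × 7.04 = 2263 → F = 2263 / 7.04 = 321 N.

F ≈ 321 N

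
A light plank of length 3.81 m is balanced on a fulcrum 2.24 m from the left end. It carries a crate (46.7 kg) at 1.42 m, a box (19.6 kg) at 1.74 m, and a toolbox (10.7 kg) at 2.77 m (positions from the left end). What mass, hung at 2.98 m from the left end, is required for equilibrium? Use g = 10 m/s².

m ≈ 57.3 kg

Choose the fulcrum (at 2.24 m from the left end) as the axis so the support reaction has zero arm there.
Crate: 46.7 × 10 = 467 N down at 1.42 m → arm 0.82 m, τ = 467 × 0.82 = 382.9 N·m counterclockwise.
Box: 19.6 × 10 = 196 N down at 1.74 m → arm 0.5 m, τ = 196 × 0.5 = 98 N·m counterclockwise.
Toolbox: 10.7 × 10 = 107 N down at 2.77 m → arm 0.53 m, τ = 107 × 0.53 = 56.71 N·m clockwise.
Net moment of known loads = 424.2 N·m counterclockwise.
An unknown mass m at 2.98 m has arm 0.74 m; its moment is m·g·0.74 clockwise.
Στ = 0 ⇒ m × 10 × 0.74 = 424.2 ⇒ m = 424.2 / (10 × 0.74) = 57.3 kg.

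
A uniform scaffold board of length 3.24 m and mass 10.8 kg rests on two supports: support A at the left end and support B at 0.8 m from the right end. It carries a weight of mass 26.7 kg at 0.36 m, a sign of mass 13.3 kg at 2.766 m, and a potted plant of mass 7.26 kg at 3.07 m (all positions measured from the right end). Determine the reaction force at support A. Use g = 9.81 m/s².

Taking torques about support B:
Beam weight: 10.8 × 9.81 = 105.9 N down at 1.62 m → arm 0.82 m, τ = 105.9 × 0.82 = 86.84 N·m counterclockwise.
Weight: 26.7 × 9.81 = 261.9 N down at 0.36 m → arm 0.44 m, τ = 261.9 × 0.44 = 115.2 N·m clockwise.
Sign: 13.3 × 9.81 = 130.5 N down at 2.766 m → arm 1.966 m, τ = 130.5 × 1.966 = 256.6 N·m counterclockwise.
Potted plant: 7.26 × 9.81 = 71.22 N down at 3.07 m → arm 2.27 m, τ = 71.22 × 2.27 = 161.7 N·m counterclockwise.
Net load moment about support B = 389.9 N·m counterclockwise.
Reaction R at support A is upward at 3.24 m, arm 2.44 m → moment R × 2.44 clockwise.
Balancing moments: R × 2.44 = 389.9, giving R = 160 N.

R_A ≈ 160 N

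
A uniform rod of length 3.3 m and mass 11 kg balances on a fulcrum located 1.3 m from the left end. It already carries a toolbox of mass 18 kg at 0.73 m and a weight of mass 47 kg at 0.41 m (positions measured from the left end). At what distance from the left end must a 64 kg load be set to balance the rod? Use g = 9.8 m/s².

x ≈ 2.05 m from the left end

Take moments about the fulcrum (at 1.3 m from the left end).
Beam weight: 11 × 9.8 = 107.8 N down at 1.65 m → arm 0.35 m, τ = 107.8 × 0.35 = 37.73 N·m clockwise.
Toolbox: 18 × 9.8 = 176.4 N down at 0.73 m → arm 0.57 m, τ = 176.4 × 0.57 = 100.5 N·m counterclockwise.
Weight: 47 × 9.8 = 460.6 N down at 0.41 m → arm 0.89 m, τ = 460.6 × 0.89 = 409.9 N·m counterclockwise.
Net moment of existing loads = 472.7 N·m counterclockwise.
The load weighs 64 × 9.8 = 627.2 N and must supply an equal clockwise moment, so its lever arm about the fulcrum is 472.7 / 627.2 = 0.754 m.
That puts it at 1.3 + 0.754 = 2.05 m from the left end.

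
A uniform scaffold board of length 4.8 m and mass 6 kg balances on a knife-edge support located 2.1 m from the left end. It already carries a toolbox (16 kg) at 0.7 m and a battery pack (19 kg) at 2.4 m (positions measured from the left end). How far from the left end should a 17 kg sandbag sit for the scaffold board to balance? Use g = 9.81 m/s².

Sum moments about the knife-edge support (at 2.1 m from the left end) (the support reaction has zero arm there).
Beam weight: 6 × 9.81 = 58.86 N down at 2.4 m → arm 0.3 m, τ = 58.86 × 0.3 = 17.66 N·m clockwise.
Toolbox: 16 × 9.81 = 157 N down at 0.7 m → arm 1.4 m, τ = 157 × 1.4 = 219.8 N·m counterclockwise.
Battery pack: 19 × 9.81 = 186.4 N down at 2.4 m → arm 0.3 m, τ = 186.4 × 0.3 = 55.92 N·m clockwise.
Net moment of existing loads = 146.2 N·m counterclockwise.
The sandbag weighs 17 × 9.81 = 166.8 N and must supply an equal clockwise moment, so its lever arm about the knife-edge support is 146.2 / 166.8 = 0.876 m.
That puts it at 2.1 + 0.876 = 2.98 m from the left end.

x ≈ 2.98 m from the left end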